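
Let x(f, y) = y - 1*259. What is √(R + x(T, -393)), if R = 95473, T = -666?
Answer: √94821 ≈ 307.93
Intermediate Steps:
x(f, y) = -259 + y (x(f, y) = y - 259 = -259 + y)
√(R + x(T, -393)) = √(95473 + (-259 - 393)) = √(95473 - 652) = √94821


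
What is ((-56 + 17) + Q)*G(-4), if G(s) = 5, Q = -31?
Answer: -350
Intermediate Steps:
((-56 + 17) + Q)*G(-4) = ((-56 + 17) - 31)*5 = (-39 - 31)*5 = -70*5 = -350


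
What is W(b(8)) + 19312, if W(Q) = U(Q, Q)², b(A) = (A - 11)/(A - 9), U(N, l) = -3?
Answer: 19321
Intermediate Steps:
b(A) = (-11 + A)/(-9 + A)
W(Q) = 9 (W(Q) = (-3)² = 9)
W(b(8)) + 19312 = 9 + 19312 = 19321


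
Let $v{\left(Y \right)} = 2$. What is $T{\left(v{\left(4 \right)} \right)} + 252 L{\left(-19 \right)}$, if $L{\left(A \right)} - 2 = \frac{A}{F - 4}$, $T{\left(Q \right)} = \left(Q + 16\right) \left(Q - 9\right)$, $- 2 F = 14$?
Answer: $\frac{8946}{11} \approx 813.27$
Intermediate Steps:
$F = -7$ ($F = \left(- \frac{1}{2}\right) 14 = -7$)
$T{\left(Q \right)} = \left(-9 + Q\right) \left(16 + Q\right)$ ($T{\left(Q \right)} = \left(16 + Q\right) \left(-9 + Q\right) = \left(-9 + Q\right) \left(16 + Q\right)$)
$L{\left(A \right)} = 2 - \frac{A}{11}$ ($L{\left(A \right)} = 2 + \frac{A}{-7 - 4} = 2 + \frac{A}{-11} = 2 - \frac{A}{11}$)
$T{\left(v{\left(4 \right)} \right)} + 252 L{\left(-19 \right)} = \left(-144 + 2^{2} + 7 \cdot 2\right) + 252 \left(2 - - \frac{19}{11}\right) = \left(-144 + 4 + 14\right) + 252 \left(2 + \frac{19}{11}\right) = -126 + 252 \cdot \frac{41}{11} = -126 + \frac{10332}{11} = \frac{8946}{11}$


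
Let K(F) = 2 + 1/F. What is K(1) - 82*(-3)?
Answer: 249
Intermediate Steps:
K(1) - 82*(-3) = (2 + 1/1) - 82*(-3) = (2 + 1) + 246 = 3 + 246 = 249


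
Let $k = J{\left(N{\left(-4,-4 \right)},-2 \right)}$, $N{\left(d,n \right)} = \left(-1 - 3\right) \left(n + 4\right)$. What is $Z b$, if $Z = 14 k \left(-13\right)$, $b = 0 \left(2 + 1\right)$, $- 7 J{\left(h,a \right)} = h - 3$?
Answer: $0$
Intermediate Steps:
$N{\left(d,n \right)} = -16 - 4 n$ ($N{\left(d,n \right)} = - 4 \left(4 + n\right) = -16 - 4 n$)
$J{\left(h,a \right)} = \frac{3}{7} - \frac{h}{7}$ ($J{\left(h,a \right)} = - \frac{h - 3}{7} = - \frac{-3 + h}{7} = \frac{3}{7} - \frac{h}{7}$)
$k = \frac{3}{7}$ ($k = \frac{3}{7} - \frac{-16 - -16}{7} = \frac{3}{7} - \frac{-16 + 16}{7} = \frac{3}{7} - 0 = \frac{3}{7} + 0 = \frac{3}{7} \approx 0.42857$)
$b = 0$ ($b = 0 \cdot 3 = 0$)
$Z = -78$ ($Z = 14 \cdot \frac{3}{7} \left(-13\right) = 6 \left(-13\right) = -78$)
$Z b = \left(-78\right) 0 = 0$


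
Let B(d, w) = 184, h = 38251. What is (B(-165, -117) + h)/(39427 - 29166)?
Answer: 38435/10261 ≈ 3.7457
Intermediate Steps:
(B(-165, -117) + h)/(39427 - 29166) = (184 + 38251)/(39427 - 29166) = 38435/10261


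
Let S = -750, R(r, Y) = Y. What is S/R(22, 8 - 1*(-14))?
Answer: -375/11 ≈ -34.091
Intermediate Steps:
S/R(22, 8 - 1*(-14)) = -750/(8 - 1*(-14)) = -750/(8 + 14) = -750/22 = -750*1/22 = -375/11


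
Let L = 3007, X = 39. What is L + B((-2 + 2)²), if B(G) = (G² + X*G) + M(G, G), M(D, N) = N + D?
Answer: 3007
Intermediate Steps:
M(D, N) = D + N
B(G) = G² + 41*G (B(G) = (G² + 39*G) + (G + G) = (G² + 39*G) + 2*G = G² + 41*G)
L + B((-2 + 2)²) = 3007 + (-2 + 2)²*(41 + (-2 + 2)²) = 3007 + 0²*(41 + 0²) = 3007 + 0*(41 + 0) = 3007 + 0*41 = 3007 + 0 = 3007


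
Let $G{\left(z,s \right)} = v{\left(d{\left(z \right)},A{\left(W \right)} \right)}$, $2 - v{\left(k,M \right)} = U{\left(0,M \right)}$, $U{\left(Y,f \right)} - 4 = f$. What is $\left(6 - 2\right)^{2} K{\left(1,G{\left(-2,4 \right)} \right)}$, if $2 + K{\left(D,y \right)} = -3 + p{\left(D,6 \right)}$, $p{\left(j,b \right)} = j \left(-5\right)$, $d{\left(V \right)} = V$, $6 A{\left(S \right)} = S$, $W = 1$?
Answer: $-160$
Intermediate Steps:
$U{\left(Y,f \right)} = 4 + f$
$A{\left(S \right)} = \frac{S}{6}$
$p{\left(j,b \right)} = - 5 j$
$v{\left(k,M \right)} = -2 - M$ ($v{\left(k,M \right)} = 2 - \left(4 + M\right) = -2 - M$)
$G{\left(z,s \right)} = - \frac{13}{6}$ ($G{\left(z,s \right)} = -2 - \frac{1}{6} \cdot 1 = -2 - \frac{1}{6} = - \frac{13}{6}$)
$K{\left(D,y \right)} = -5 - 5 D$ ($K{\left(D,y \right)} = -2 - \left(3 + 5 D\right) = -5 - 5 D$)
$\left(6 - 2\right)^{2} K{\left(1,G{\left(-2,4 \right)} \right)} = \left(6 - 2\right)^{2} \left(-5 - 5\right) = 4^{2} \left(-5 - 5\right) = 16 \left(-10\right) = -160$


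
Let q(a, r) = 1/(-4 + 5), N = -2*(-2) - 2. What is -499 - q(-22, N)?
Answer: -500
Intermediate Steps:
N = 2 (N = 4 - 2 = 2)
q(a, r) = 1 (q(a, r) = 1/1 = 1)
-499 - q(-22, N) = -499 - 1*1 = -499 - 1 = -500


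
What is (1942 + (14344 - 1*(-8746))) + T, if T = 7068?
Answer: 32100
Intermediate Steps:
(1942 + (14344 - 1*(-8746))) + T = (1942 + (14344 - 1*(-8746))) + 7068 = (1942 + (14344 + 8746)) + 7068 = (1942 + 23090) + 7068 = 25032 + 7068 = 32100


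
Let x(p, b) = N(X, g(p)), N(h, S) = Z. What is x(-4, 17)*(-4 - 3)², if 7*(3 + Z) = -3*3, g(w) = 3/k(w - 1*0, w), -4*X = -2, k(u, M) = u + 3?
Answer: -210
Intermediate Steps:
k(u, M) = 3 + u
X = ½ (X = -¼*(-2) = ½ ≈ 0.50000)
g(w) = 3/(3 + w) (g(w) = 3/(3 + (w - 1*0)) = 3/(3 + (w + 0)) = 3/(3 + w))
Z = -30/7 (Z = -3 + (-3*3)/7 = -3 + (⅐)*(-9) = -3 - 9/7 = -30/7 ≈ -4.2857)
N(h, S) = -30/7
x(p, b) = -30/7
x(-4, 17)*(-4 - 3)² = -30*(-4 - 3)²/7 = -30/7*(-7)² = -30/7*49 = -210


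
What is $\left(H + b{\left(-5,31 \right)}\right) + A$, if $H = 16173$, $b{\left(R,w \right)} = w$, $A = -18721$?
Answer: $-2517$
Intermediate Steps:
$\left(H + b{\left(-5,31 \right)}\right) + A = \left(16173 + 31\right) - 18721 = 16204 - 18721 = -2517$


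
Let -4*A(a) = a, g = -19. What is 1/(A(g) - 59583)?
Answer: -4/238313 ≈ -1.6785e-5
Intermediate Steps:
A(a) = -a/4
1/(A(g) - 59583) = 1/(-¼*(-19) - 59583) = 1/(19/4 - 59583) = 1/(-238313/4) = -4/238313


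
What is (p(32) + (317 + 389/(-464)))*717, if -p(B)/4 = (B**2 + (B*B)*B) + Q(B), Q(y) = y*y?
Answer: -46226278449/464 ≈ -9.9626e+7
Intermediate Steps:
Q(y) = y**2
p(B) = -8*B**2 - 4*B**3 (p(B) = -4*((B**2 + (B*B)*B) + B**2) = -4*((B**2 + B**2*B) + B**2) = -4*((B**2 + B**3) + B**2) = -4*(B**3 + 2*B**2) = -8*B**2 - 4*B**3)
(p(32) + (317 + 389/(-464)))*717 = (4*32**2*(-2 - 1*32) + (317 + 389/(-464)))*717 = (4*1024*(-2 - 32) + (317 + 389*(-1/464)))*717 = (4*1024*(-34) + (317 - 389/464))*717 = (-139264 + 146699/464)*717 = -64471797/464*717 = -46226278449/464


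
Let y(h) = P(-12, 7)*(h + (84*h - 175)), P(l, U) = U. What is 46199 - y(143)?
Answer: -37661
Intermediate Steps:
y(h) = -1225 + 595*h (y(h) = 7*(h + (84*h - 175)) = 7*(h + (-175 + 84*h)) = 7*(-175 + 85*h) = -1225 + 595*h)
46199 - y(143) = 46199 - (-1225 + 595*143) = 46199 - (-1225 + 85085) = 46199 - 1*83860 = 46199 - 83860 = -37661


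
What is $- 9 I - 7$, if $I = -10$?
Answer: $83$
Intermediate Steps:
$- 9 I - 7 = \left(-9\right) \left(-10\right) - 7 = 90 - 7 = 83$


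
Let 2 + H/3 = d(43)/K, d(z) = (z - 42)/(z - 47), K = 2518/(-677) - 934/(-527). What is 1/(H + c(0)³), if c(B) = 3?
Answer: 926224/19807483 ≈ 0.046761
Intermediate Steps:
K = -694668/356779 (K = 2518*(-1/677) - 934*(-1/527) = -2518/677 + 934/527 = -694668/356779 ≈ -1.9471)
d(z) = (-42 + z)/(-47 + z)
H = -5200565/926224 (H = -6 + 3*(((-42 + 43)/(-47 + 43))/(-694668/356779)) = -6 + 3*((1/(-4))*(-356779/694668)) = -6 + 3*(-¼*1*(-356779/694668)) = -6 + 3*(-¼*(-356779/694668)) = -6 + 3*(356779/2778672) = -6 + 356779/926224 = -5200565/926224 ≈ -5.6148)
1/(H + c(0)³) = 1/(-5200565/926224 + 3³) = 1/(-5200565/926224 + 27) = 1/(19807483/926224) = 926224/19807483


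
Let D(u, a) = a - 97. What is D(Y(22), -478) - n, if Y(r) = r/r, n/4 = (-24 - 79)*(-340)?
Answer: -140655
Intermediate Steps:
n = 140080 (n = 4*((-24 - 79)*(-340)) = 4*(-103*(-340)) = 4*35020 = 140080)
Y(r) = 1
D(u, a) = -97 + a
D(Y(22), -478) - n = (-97 - 478) - 1*140080 = -575 - 140080 = -140655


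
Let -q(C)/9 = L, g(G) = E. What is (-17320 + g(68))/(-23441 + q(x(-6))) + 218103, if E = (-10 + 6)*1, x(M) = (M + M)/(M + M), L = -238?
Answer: 4645393121/21299 ≈ 2.1810e+5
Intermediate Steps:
x(M) = 1 (x(M) = (2*M)/((2*M)) = (2*M)*(1/(2*M)) = 1)
E = -4 (E = -4*1 = -4)
g(G) = -4
q(C) = 2142 (q(C) = -9*(-238) = 2142)
(-17320 + g(68))/(-23441 + q(x(-6))) + 218103 = (-17320 - 4)/(-23441 + 2142) + 218103 = -17324/(-21299) + 218103 = -17324*(-1/21299) + 218103 = 17324/21299 + 218103 = 4645393121/21299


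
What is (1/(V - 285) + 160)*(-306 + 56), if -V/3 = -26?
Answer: -8279750/207 ≈ -39999.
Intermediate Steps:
V = 78 (V = -3*(-26) = 78)
(1/(V - 285) + 160)*(-306 + 56) = (1/(78 - 285) + 160)*(-306 + 56) = (1/(-207) + 160)*(-250) = (-1/207 + 160)*(-250) = (33119/207)*(-250) = -8279750/207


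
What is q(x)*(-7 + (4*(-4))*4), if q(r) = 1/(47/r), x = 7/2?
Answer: -497/94 ≈ -5.2872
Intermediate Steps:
x = 7/2 (x = 7*(½) = 7/2 ≈ 3.5000)
q(r) = r/47
q(x)*(-7 + (4*(-4))*4) = ((1/47)*(7/2))*(-7 + (4*(-4))*4) = 7*(-7 - 16*4)/94 = 7*(-7 - 64)/94 = (7/94)*(-71) = -497/94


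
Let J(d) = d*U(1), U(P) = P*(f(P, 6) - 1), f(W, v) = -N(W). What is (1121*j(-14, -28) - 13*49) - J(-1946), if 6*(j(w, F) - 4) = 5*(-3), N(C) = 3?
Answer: -13479/2 ≈ -6739.5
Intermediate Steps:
j(w, F) = 3/2 (j(w, F) = 4 + (5*(-3))/6 = 4 + (1/6)*(-15) = 4 - 5/2 = 3/2)
f(W, v) = -3 (f(W, v) = -1*3 = -3)
U(P) = -4*P (U(P) = P*(-3 - 1) = P*(-4) = -4*P)
J(d) = -4*d (J(d) = d*(-4*1) = d*(-4) = -4*d)
(1121*j(-14, -28) - 13*49) - J(-1946) = (1121*(3/2) - 13*49) - (-4)*(-1946) = (3363/2 - 637) - 1*7784 = 2089/2 - 7784 = -13479/2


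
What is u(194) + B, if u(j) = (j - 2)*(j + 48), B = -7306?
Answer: 39158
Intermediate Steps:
u(j) = (-2 + j)*(48 + j)
u(194) + B = (-96 + 194² + 46*194) - 7306 = (-96 + 37636 + 8924) - 7306 = 46464 - 7306 = 39158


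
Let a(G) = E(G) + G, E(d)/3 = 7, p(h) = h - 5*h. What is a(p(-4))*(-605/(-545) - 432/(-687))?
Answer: 1605985/24961 ≈ 64.340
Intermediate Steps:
p(h) = -4*h
E(d) = 21 (E(d) = 3*7 = 21)
a(G) = 21 + G
a(p(-4))*(-605/(-545) - 432/(-687)) = (21 - 4*(-4))*(-605/(-545) - 432/(-687)) = (21 + 16)*(-605*(-1/545) - 432*(-1/687)) = 37*(121/109 + 144/229) = 37*(43405/24961) = 1605985/24961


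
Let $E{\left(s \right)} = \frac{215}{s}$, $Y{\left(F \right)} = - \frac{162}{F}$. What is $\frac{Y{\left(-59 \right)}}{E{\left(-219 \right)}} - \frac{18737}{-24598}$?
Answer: $- \frac{635008999}{312025630} \approx -2.0351$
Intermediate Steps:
$\frac{Y{\left(-59 \right)}}{E{\left(-219 \right)}} - \frac{18737}{-24598} = \frac{\left(-162\right) \frac{1}{-59}}{215 \frac{1}{-219}} - \frac{18737}{-24598} = \frac{\left(-162\right) \left(- \frac{1}{59}\right)}{215 \left(- \frac{1}{219}\right)} - - \frac{18737}{24598} = \frac{162}{59 \left(- \frac{215}{219}\right)} + \frac{18737}{24598} = \frac{162}{59} \left(- \frac{219}{215}\right) + \frac{18737}{24598} = - \frac{35478}{12685} + \frac{18737}{24598} = - \frac{635008999}{312025630}$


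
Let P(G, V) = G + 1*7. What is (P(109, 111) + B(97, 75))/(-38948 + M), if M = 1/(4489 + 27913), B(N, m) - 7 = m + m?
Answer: -2948582/420664365 ≈ -0.0070093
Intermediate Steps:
P(G, V) = 7 + G (P(G, V) = G + 7 = 7 + G)
B(N, m) = 7 + 2*m (B(N, m) = 7 + (m + m) = 7 + 2*m)
M = 1/32402 ≈ 3.0862e-5
(P(109, 111) + B(97, 75))/(-38948 + M) = ((7 + 109) + (7 + 2*75))/(-38948 + 1/32402) = (116 + (7 + 150))/(-1261993095/32402) = (116 + 157)*(-32402/1261993095) = 273*(-32402/1261993095) = -2948582/420664365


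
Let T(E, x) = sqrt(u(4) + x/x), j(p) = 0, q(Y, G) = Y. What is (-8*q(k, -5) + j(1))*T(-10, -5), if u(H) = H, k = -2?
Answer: 16*sqrt(5) ≈ 35.777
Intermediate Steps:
T(E, x) = sqrt(5) (T(E, x) = sqrt(4 + x/x) = sqrt(4 + 1) = sqrt(5))
(-8*q(k, -5) + j(1))*T(-10, -5) = (-8*(-2) + 0)*sqrt(5) = (16 + 0)*sqrt(5) = 16*sqrt(5)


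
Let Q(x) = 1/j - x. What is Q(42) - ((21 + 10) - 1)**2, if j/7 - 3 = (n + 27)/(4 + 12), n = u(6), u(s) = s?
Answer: -534098/567 ≈ -941.97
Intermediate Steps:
n = 6
j = 567/16 (j = 21 + 7*((6 + 27)/(4 + 12)) = 21 + 7*(33/16) = 21 + 231/16 = 567/16 ≈ 35.438)
Q(x) = 16/567 - x (Q(x) = 1/(567/16) - x = 16/567 - x)
Q(42) - ((21 + 10) - 1)**2 = (16/567 - 1*42) - ((21 + 10) - 1)**2 = (16/567 - 42) - (31 - 1)**2 = -23798/567 - 1*30**2 = -23798/567 - 1*900 = -23798/567 - 900 = -534098/567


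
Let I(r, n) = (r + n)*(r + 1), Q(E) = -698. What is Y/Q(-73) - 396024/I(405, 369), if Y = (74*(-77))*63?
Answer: 161679599/315147 ≈ 513.03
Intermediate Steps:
Y = -358974 (Y = -5698*63 = -358974)
I(r, n) = (1 + r)*(n + r) (I(r, n) = (n + r)*(1 + r) = (1 + r)*(n + r))
Y/Q(-73) - 396024/I(405, 369) = -358974/(-698) - 396024/(369 + 405 + 405**2 + 369*405) = -358974*(-1/698) - 396024/(369 + 405 + 164025 + 149445) = 179487/349 - 396024/314244 = 179487/349 - 396024*1/314244 = 179487/349 - 1138/903 = 161679599/315147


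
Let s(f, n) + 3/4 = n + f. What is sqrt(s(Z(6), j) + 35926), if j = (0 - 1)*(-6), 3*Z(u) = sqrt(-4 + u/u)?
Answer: sqrt(1293525 + 12*I*sqrt(3))/6 ≈ 189.56 + 0.0015229*I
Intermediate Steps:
Z(u) = I*sqrt(3)/3 (Z(u) = sqrt(-4 + u/u)/3 = sqrt(-4 + 1)/3 = sqrt(-3)/3 = (I*sqrt(3))/3 = I*sqrt(3)/3)
j = 6 (j = -1*(-6) = 6)
s(f, n) = -3/4 + f + n (s(f, n) = -3/4 + (n + f) = -3/4 + (f + n) = -3/4 + f + n)
sqrt(s(Z(6), j) + 35926) = sqrt((-3/4 + I*sqrt(3)/3 + 6) + 35926) = sqrt((21/4 + I*sqrt(3)/3) + 35926) = sqrt(143725/4 + I*sqrt(3)/3)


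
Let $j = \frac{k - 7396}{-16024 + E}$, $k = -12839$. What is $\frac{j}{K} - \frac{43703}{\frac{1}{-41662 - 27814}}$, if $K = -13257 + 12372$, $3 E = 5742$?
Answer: $\frac{2527697402212371}{832490} \approx 3.0363 \cdot 10^{9}$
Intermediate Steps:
$E = 1914$ ($E = \frac{1}{3} \cdot 5742 = 1914$)
$K = -885$
$j = \frac{4047}{2822}$ ($j = \frac{-12839 - 7396}{-16024 + 1914} = - \frac{20235}{-14110} = \left(-20235\right) \left(- \frac{1}{14110}\right) = \frac{4047}{2822} \approx 1.4341$)
$\frac{j}{K} - \frac{43703}{\frac{1}{-41662 - 27814}} = \frac{4047}{2822 \left(-885\right)} - \frac{43703}{\frac{1}{-41662 - 27814}} = \frac{4047}{2822} \left(- \frac{1}{885}\right) - \frac{43703}{\frac{1}{-69476}} = - \frac{1349}{832490} - \frac{43703}{- \frac{1}{69476}} = - \frac{1349}{832490} - -3036309628 = - \frac{1349}{832490} + 3036309628 = \frac{2527697402212371}{832490}$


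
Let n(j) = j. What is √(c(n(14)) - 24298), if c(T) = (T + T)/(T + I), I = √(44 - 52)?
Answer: √(-24298 + 28/(14 + 2*I*√2)) ≈ 0.001 - 155.87*I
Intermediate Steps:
I = 2*I*√2 (I = √(-8) = 2*I*√2 ≈ 2.8284*I)
c(T) = 2*T/(T + 2*I*√2) (c(T) = (T + T)/(T + 2*I*√2) = (2*T)/(T + 2*I*√2) = 2*T/(T + 2*I*√2))
√(c(n(14)) - 24298) = √(2*14/(14 + 2*I*√2) - 24298) = √(28/(14 + 2*I*√2) - 24298) = √(-24298 + 28/(14 + 2*I*√2))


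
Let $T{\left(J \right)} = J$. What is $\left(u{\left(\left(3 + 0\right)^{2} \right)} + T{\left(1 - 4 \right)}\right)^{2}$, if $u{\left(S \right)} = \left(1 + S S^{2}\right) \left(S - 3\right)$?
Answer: $19158129$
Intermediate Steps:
$u{\left(S \right)} = \left(1 + S^{3}\right) \left(-3 + S\right)$
$\left(u{\left(\left(3 + 0\right)^{2} \right)} + T{\left(1 - 4 \right)}\right)^{2} = \left(\left(-3 + \left(3 + 0\right)^{2} + \left(\left(3 + 0\right)^{2}\right)^{4} - 3 \left(\left(3 + 0\right)^{2}\right)^{3}\right) + \left(1 - 4\right)\right)^{2} = \left(\left(-3 + 3^{2} + \left(3^{2}\right)^{4} - 3 \left(3^{2}\right)^{3}\right) - 3\right)^{2} = \left(\left(-3 + 9 + 9^{4} - 3 \cdot 9^{3}\right) - 3\right)^{2} = \left(\left(-3 + 9 + 6561 - 2187\right) - 3\right)^{2} = \left(4380 - 3\right)^{2} = 4377^{2} = 19158129$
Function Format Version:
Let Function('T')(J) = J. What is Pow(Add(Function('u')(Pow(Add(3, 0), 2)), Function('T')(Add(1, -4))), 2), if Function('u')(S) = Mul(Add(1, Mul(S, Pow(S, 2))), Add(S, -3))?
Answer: 19158129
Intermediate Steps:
Function('u')(S) = Mul(Add(1, Pow(S, 3)), Add(-3, S))
Pow(Add(Function('u')(Pow(Add(3, 0), 2)), Function('T')(Add(1, -4))), 2) = Pow(Add(Add(-3, Pow(Add(3, 0), 2), Pow(Pow(Add(3, 0), 2), 4), Mul(-3, Pow(Pow(Add(3, 0), 2), 3))), Add(1, -4)), 2) = Pow(Add(Add(-3, Pow(3, 2), Pow(Pow(3, 2), 4), Mul(-3, Pow(Pow(3, 2), 3))), -3), 2) = Pow(Add(Add(-3, 9, Pow(9, 4), Mul(-3, Pow(9, 3))), -3), 2) = Pow(Add(Add(-3, 9, 6561, Mul(-3, 729)), -3), 2) = Pow(Add(Add(-3, 9, 6561, -2187), -3), 2) = Pow(Add(4380, -3), 2) = Pow(4377, 2) = 19158129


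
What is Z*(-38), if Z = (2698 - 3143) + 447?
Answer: -76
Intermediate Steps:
Z = 2 (Z = -445 + 447 = 2)
Z*(-38) = 2*(-38) = -76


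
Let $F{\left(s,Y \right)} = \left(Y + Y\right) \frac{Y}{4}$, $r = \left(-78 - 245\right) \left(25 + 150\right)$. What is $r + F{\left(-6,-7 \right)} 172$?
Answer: $-52311$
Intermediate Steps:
$r = -56525$ ($r = \left(-323\right) 175 = -56525$)
$F{\left(s,Y \right)} = \frac{Y^{2}}{2}$ ($F{\left(s,Y \right)} = 2 Y Y \frac{1}{4} = 2 Y \frac{Y}{4} = \frac{Y^{2}}{2}$)
$r + F{\left(-6,-7 \right)} 172 = -56525 + \frac{\left(-7\right)^{2}}{2} \cdot 172 = -56525 + \frac{1}{2} \cdot 49 \cdot 172 = -56525 + \frac{49}{2} \cdot 172 = -56525 + 4214 = -52311$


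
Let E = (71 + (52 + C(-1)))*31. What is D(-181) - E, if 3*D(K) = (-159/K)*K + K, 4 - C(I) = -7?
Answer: -12802/3 ≈ -4267.3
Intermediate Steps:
C(I) = 11 (C(I) = 4 - 1*(-7) = 4 + 7 = 11)
D(K) = -53 + K/3 (D(K) = ((-159/K)*K + K)/3 = (-159 + K)/3 = -53 + K/3)
E = 4154 (E = (71 + (52 + 11))*31 = (71 + 63)*31 = 134*31 = 4154)
D(-181) - E = (-53 + (⅓)*(-181)) - 1*4154 = (-53 - 181/3) - 4154 = -340/3 - 4154 = -12802/3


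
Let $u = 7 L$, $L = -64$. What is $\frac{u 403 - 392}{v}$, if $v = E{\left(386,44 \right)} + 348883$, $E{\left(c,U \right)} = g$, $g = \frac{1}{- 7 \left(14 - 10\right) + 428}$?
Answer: $- \frac{72374400}{139553201} \approx -0.51861$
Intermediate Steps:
$u = -448$ ($u = 7 \left(-64\right) = -448$)
$g = \frac{1}{400}$ ($g = \frac{1}{\left(-7\right) 4 + 428} = \frac{1}{-28 + 428} = \frac{1}{400} \approx 0.0025$)
$E{\left(c,U \right)} = \frac{1}{400}$
$v = \frac{139553201}{400}$ ($v = \frac{1}{400} + 348883 = \frac{139553201}{400} \approx 3.4888 \cdot 10^{5}$)
$\frac{u 403 - 392}{v} = \frac{\left(-448\right) 403 - 392}{\frac{139553201}{400}} = \left(-180544 - 392\right) \frac{400}{139553201} = \left(-180936\right) \frac{400}{139553201} = - \frac{72374400}{139553201}$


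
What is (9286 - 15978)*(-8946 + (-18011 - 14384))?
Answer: 276653972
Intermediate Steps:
(9286 - 15978)*(-8946 + (-18011 - 14384)) = -6692*(-8946 - 32395) = -6692*(-41341) = 276653972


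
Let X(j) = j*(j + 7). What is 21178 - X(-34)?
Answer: 20260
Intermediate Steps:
X(j) = j*(7 + j)
21178 - X(-34) = 21178 - (-34)*(7 - 34) = 21178 - (-34)*(-27) = 21178 - 1*918 = 21178 - 918 = 20260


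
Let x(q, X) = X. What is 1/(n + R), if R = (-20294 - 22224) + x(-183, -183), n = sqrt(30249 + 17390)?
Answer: -42701/1823327762 - sqrt(47639)/1823327762 ≈ -2.3539e-5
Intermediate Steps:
n = sqrt(47639) ≈ 218.26
R = -42701 (R = (-20294 - 22224) - 183 = -42518 - 183 = -42701)
1/(n + R) = 1/(sqrt(47639) - 42701) = 1/(-42701 + sqrt(47639))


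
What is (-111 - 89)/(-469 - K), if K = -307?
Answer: 100/81 ≈ 1.2346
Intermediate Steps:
(-111 - 89)/(-469 - K) = (-111 - 89)/(-469 - 1*(-307)) = -200/(-469 + 307) = -200/(-162) = -200*(-1/162) = 100/81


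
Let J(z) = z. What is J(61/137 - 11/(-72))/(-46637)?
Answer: -5899/460027368 ≈ -1.2823e-5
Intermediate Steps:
J(61/137 - 11/(-72))/(-46637) = (61/137 - 11/(-72))/(-46637) = (61*(1/137) - 11*(-1/72))*(-1/46637) = (61/137 + 11/72)*(-1/46637) = (5899/9864)*(-1/46637) = -5899/460027368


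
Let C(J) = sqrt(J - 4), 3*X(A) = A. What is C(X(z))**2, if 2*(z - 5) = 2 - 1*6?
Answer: -3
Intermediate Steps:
z = 3 (z = 5 + (2 - 1*6)/2 = 5 + (2 - 6)/2 = 5 + (1/2)*(-4) = 5 - 2 = 3)
X(A) = A/3
C(J) = sqrt(-4 + J)
C(X(z))**2 = (sqrt(-4 + (1/3)*3))**2 = (sqrt(-4 + 1))**2 = (sqrt(-3))**2 = (I*sqrt(3))**2 = -3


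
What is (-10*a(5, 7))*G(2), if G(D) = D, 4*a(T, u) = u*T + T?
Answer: -200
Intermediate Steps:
a(T, u) = T/4 + T*u/4 (a(T, u) = (u*T + T)/4 = (T*u + T)/4 = (T + T*u)/4 = T/4 + T*u/4)
(-10*a(5, 7))*G(2) = -5*5*(1 + 7)/2*2 = -5*5*8/2*2 = -10*10*2 = -100*2 = -200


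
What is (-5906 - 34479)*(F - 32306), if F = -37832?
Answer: 2832523130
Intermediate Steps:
(-5906 - 34479)*(F - 32306) = (-5906 - 34479)*(-37832 - 32306) = -40385*(-70138) = 2832523130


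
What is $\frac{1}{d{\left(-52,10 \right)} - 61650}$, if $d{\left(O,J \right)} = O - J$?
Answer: $- \frac{1}{61712} \approx -1.6204 \cdot 10^{-5}$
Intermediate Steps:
$\frac{1}{d{\left(-52,10 \right)} - 61650} = \frac{1}{\left(-52 - 10\right) - 61650} = \frac{1}{-62 - 61650} = \frac{1}{-61712} = - \frac{1}{61712}$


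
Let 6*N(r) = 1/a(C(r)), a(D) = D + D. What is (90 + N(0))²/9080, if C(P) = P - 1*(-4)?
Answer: 18671041/20920320 ≈ 0.89248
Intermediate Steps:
C(P) = 4 + P (C(P) = P + 4 = 4 + P)
a(D) = 2*D
N(r) = 1/(6*(8 + 2*r)) (N(r) = 1/(6*((2*(4 + r)))) = 1/(6*(8 + 2*r)))
(90 + N(0))²/9080 = (90 + 1/(12*(4 + 0)))²/9080 = (90 + (1/12)/4)²*(1/9080) = (90 + (1/12)*(¼))²*(1/9080) = (90 + 1/48)²*(1/9080) = (4321/48)²*(1/9080) = (18671041/2304)*(1/9080) = 18671041/20920320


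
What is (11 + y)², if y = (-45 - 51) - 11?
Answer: 9216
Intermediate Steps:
y = -107 (y = -96 - 11 = -107)
(11 + y)² = (11 - 107)² = (-96)² = 9216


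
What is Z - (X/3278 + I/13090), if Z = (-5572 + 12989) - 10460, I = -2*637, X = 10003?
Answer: -848694227/278630 ≈ -3046.0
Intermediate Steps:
I = -1274
Z = -3043 (Z = 7417 - 10460 = -3043)
Z - (X/3278 + I/13090) = -3043 - (10003/3278 - 1274/13090) = -3043 - (10003*(1/3278) - 1274*1/13090) = -3043 - (10003/3278 - 91/935) = -3043 - 1*823137/278630 = -3043 - 823137/278630 = -848694227/278630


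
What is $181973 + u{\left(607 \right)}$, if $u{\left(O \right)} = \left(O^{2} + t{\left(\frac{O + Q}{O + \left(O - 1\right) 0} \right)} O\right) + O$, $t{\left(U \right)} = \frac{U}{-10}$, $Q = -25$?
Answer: $\frac{2754854}{5} \approx 5.5097 \cdot 10^{5}$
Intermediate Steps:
$t{\left(U \right)} = - \frac{U}{10}$ ($t{\left(U \right)} = U \left(- \frac{1}{10}\right) = - \frac{U}{10}$)
$u{\left(O \right)} = \frac{5}{2} + O^{2} + \frac{9 O}{10}$ ($u{\left(O \right)} = \left(O^{2} + - \frac{\left(O - 25\right) \frac{1}{O + \left(O - 1\right) 0}}{10} O\right) + O = \left(O^{2} + - \frac{\left(-25 + O\right) \frac{1}{O + \left(-1 + O\right) 0}}{10} O\right) + O = \left(O^{2} + - \frac{\left(-25 + O\right) \frac{1}{O + 0}}{10} O\right) + O = \left(O^{2} + - \frac{\left(-25 + O\right) \frac{1}{O}}{10} O\right) + O = \left(O^{2} + - \frac{\frac{1}{O} \left(-25 + O\right)}{10} O\right) + O = \left(O^{2} + - \frac{-25 + O}{10 O} O\right) + O = \left(O^{2} - \left(- \frac{5}{2} + \frac{O}{10}\right)\right) + O = \left(\frac{5}{2} + O^{2} - \frac{O}{10}\right) + O = \frac{5}{2} + O^{2} + \frac{9 O}{10}$)
$181973 + u{\left(607 \right)} = 181973 + \left(\frac{5}{2} - \frac{607}{10} + 607 \left(1 + 607\right)\right) = 181973 + \left(\frac{5}{2} - \frac{607}{10} + 607 \cdot 608\right) = 181973 + \left(\frac{5}{2} - \frac{607}{10} + 369056\right) = 181973 + \frac{1844989}{5} = \frac{2754854}{5}$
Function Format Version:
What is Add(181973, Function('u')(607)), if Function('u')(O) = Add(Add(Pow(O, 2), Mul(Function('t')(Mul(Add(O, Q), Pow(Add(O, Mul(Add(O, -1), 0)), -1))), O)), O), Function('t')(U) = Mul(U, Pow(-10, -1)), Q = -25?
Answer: Rational(2754854, 5) ≈ 5.5097e+5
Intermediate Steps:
Function('t')(U) = Mul(Rational(-1, 10), U) (Function('t')(U) = Mul(U, Rational(-1, 10)) = Mul(Rational(-1, 10), U))
Function('u')(O) = Add(Rational(5, 2), Pow(O, 2), Mul(Rational(9, 10), O)) (Function('u')(O) = Add(Add(Pow(O, 2), Mul(Mul(Rational(-1, 10), Mul(Add(O, -25), Pow(Add(O, Mul(Add(O, -1), 0)), -1))), O)), O) = Add(Add(Pow(O, 2), Mul(Mul(Rational(-1, 10), Mul(Add(-25, O), Pow(Add(O, Mul(Add(-1, O), 0)), -1))), O)), O) = Add(Add(Pow(O, 2), Mul(Mul(Rational(-1, 10), Mul(Add(-25, O), Pow(Add(O, 0), -1))), O)), O) = Add(Add(Pow(O, 2), Mul(Mul(Rational(-1, 10), Mul(Add(-25, O), Pow(O, -1))), O)), O) = Add(Add(Pow(O, 2), Mul(Mul(Rational(-1, 10), Mul(Pow(O, -1), Add(-25, O))), O)), O) = Add(Add(Pow(O, 2), Mul(Mul(Rational(-1, 10), Pow(O, -1), Add(-25, O)), O)), O) = Add(Add(Pow(O, 2), Add(Rational(5, 2), Mul(Rational(-1, 10), O))), O) = Add(Add(Rational(5, 2), Pow(O, 2), Mul(Rational(-1, 10), O)), O) = Add(Rational(5, 2), Pow(O, 2), Mul(Rational(9, 10), O)))
Add(181973, Function('u')(607)) = Add(181973, Add(Rational(5, 2), Mul(Rational(-1, 10), 607), Mul(607, Add(1, 607)))) = Add(181973, Add(Rational(5, 2), Rational(-607, 10), Mul(607, 608))) = Add(181973, Add(Rational(5, 2), Rational(-607, 10), 369056)) = Add(181973, Rational(1844989, 5)) = Rational(2754854, 5)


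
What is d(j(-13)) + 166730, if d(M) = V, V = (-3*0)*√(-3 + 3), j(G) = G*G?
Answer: 166730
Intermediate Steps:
j(G) = G²
V = 0 (V = 0*√0 = 0*0 = 0)
d(M) = 0
d(j(-13)) + 166730 = 0 + 166730 = 166730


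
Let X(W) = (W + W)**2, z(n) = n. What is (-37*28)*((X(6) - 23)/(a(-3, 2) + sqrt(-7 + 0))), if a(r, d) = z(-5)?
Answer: 156695/8 + 31339*I*sqrt(7)/8 ≈ 19587.0 + 10364.0*I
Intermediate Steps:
a(r, d) = -5
X(W) = 4*W**2 (X(W) = (2*W)**2 = 4*W**2)
(-37*28)*((X(6) - 23)/(a(-3, 2) + sqrt(-7 + 0))) = (-37*28)*((4*6**2 - 23)/(-5 + sqrt(-7 + 0))) = -1036*(4*36 - 23)/(-5 + sqrt(-7)) = -1036*(144 - 23)/(-5 + I*sqrt(7)) = -125356/(-5 + I*sqrt(7))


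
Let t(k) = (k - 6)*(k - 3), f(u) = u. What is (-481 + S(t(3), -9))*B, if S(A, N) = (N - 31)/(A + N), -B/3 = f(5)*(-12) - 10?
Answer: -300230/3 ≈ -1.0008e+5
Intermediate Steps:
B = 210 (B = -3*(5*(-12) - 10) = -3*(-60 - 10) = -3*(-70) = 210)
t(k) = (-6 + k)*(-3 + k)
S(A, N) = (-31 + N)/(A + N)
(-481 + S(t(3), -9))*B = (-481 + (-31 - 9)/((18 + 3**2 - 9*3) - 9))*210 = (-481 - 40/((18 + 9 - 27) - 9))*210 = (-481 - 40/(0 - 9))*210 = (-481 - 40/(-9))*210 = (-481 - 1/9*(-40))*210 = (-481 + 40/9)*210 = -4289/9*210 = -300230/3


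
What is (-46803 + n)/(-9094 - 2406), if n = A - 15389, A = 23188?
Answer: 9751/2875 ≈ 3.3917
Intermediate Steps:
n = 7799 (n = 23188 - 15389 = 7799)
(-46803 + n)/(-9094 - 2406) = (-46803 + 7799)/(-9094 - 2406) = -39004/(-11500) = -39004*(-1/11500) = 9751/2875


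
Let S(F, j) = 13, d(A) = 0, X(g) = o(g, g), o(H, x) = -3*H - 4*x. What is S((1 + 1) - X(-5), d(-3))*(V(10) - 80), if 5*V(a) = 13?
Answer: -5031/5 ≈ -1006.2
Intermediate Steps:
o(H, x) = -4*x - 3*H
X(g) = -7*g (X(g) = -4*g - 3*g = -7*g)
V(a) = 13/5 (V(a) = (⅕)*13 = 13/5)
S((1 + 1) - X(-5), d(-3))*(V(10) - 80) = 13*(13/5 - 80) = 13*(-387/5) = -5031/5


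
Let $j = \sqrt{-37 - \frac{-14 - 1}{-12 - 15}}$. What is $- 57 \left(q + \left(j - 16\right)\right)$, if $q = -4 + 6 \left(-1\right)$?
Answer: $1482 - 247 i \sqrt{2} \approx 1482.0 - 349.31 i$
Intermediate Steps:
$j = \frac{13 i \sqrt{2}}{3}$ ($j = \sqrt{-37 - - \frac{15}{-27}} = \sqrt{-37 - \left(-15\right) \left(- \frac{1}{27}\right)} = \sqrt{-37 - \frac{5}{9}} = \sqrt{- \frac{338}{9}} = \frac{13 i \sqrt{2}}{3} \approx 6.1283 i$)
$q = -10$ ($q = -4 - 6 = -10$)
$- 57 \left(q + \left(j - 16\right)\right) = - 57 \left(-10 - \left(16 - \frac{13 i \sqrt{2}}{3}\right)\right) = - 57 \left(-26 + \frac{13 i \sqrt{2}}{3}\right) = 1482 - 247 i \sqrt{2}$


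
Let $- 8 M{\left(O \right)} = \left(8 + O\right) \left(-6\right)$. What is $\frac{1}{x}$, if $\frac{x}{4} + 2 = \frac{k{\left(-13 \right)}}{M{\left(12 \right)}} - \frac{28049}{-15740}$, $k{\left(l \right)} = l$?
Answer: $- \frac{11805}{51217} \approx -0.23049$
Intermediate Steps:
$M{\left(O \right)} = 6 + \frac{3 O}{4}$ ($M{\left(O \right)} = - \frac{\left(8 + O\right) \left(-6\right)}{8} = - \frac{-48 - 6 O}{8} = 6 + \frac{3 O}{4}$)
$x = - \frac{51217}{11805}$ ($x = -8 + 4 \left(- \frac{13}{6 + \frac{3}{4} \cdot 12} - \frac{28049}{-15740}\right) = -8 + 4 \left(- \frac{13}{6 + 9} - - \frac{28049}{15740}\right) = -8 + 4 \left(- \frac{13}{15} + \frac{28049}{15740}\right) = -8 + 4 \cdot \frac{43223}{47220} = -8 + \frac{43223}{11805} = - \frac{51217}{11805} \approx -4.3386$)
$\frac{1}{x} = \frac{1}{- \frac{51217}{11805}} = - \frac{11805}{51217}$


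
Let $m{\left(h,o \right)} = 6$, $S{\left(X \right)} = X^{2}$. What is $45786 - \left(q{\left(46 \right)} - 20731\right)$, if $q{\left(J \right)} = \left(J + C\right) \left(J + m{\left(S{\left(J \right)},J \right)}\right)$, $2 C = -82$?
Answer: $66257$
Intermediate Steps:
$C = -41$ ($C = \frac{1}{2} \left(-82\right) = -41$)
$q{\left(J \right)} = \left(-41 + J\right) \left(6 + J\right)$ ($q{\left(J \right)} = \left(J - 41\right) \left(J + 6\right) = \left(-41 + J\right) \left(6 + J\right)$)
$45786 - \left(q{\left(46 \right)} - 20731\right) = 45786 - \left(\left(-246 + 46^{2} - 1610\right) - 20731\right) = 45786 - \left(\left(-246 + 2116 - 1610\right) - 20731\right) = 45786 - \left(260 - 20731\right) = 45786 - -20471 = 45786 + 20471 = 66257$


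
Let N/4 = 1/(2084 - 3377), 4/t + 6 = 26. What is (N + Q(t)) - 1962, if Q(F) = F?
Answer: -12683057/6465 ≈ -1961.8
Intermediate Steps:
t = ⅕ (t = 4/(-6 + 26) = 4/20 = 4*(1/20) = ⅕ ≈ 0.20000)
N = -4/1293 (N = 4/(2084 - 3377) = 4/(-1293) = 4*(-1/1293) = -4/1293 ≈ -0.0030936)
(N + Q(t)) - 1962 = (-4/1293 + ⅕) - 1962 = 1273/6465 - 1962 = -12683057/6465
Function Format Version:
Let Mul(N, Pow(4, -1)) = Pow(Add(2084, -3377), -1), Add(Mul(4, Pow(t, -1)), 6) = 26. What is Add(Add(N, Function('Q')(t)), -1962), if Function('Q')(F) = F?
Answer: Rational(-12683057, 6465) ≈ -1961.8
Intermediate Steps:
t = Rational(1, 5) (t = Mul(4, Pow(Add(-6, 26), -1)) = Mul(4, Pow(20, -1)) = Mul(4, Rational(1, 20)) = Rational(1, 5) ≈ 0.20000)
N = Rational(-4, 1293) (N = Mul(4, Pow(Add(2084, -3377), -1)) = Mul(4, Pow(-1293, -1)) = Mul(4, Rational(-1, 1293)) = Rational(-4, 1293) ≈ -0.0030936)
Add(Add(N, Function('Q')(t)), -1962) = Add(Add(Rational(-4, 1293), Rational(1, 5)), -1962) = Add(Rational(1273, 6465), -1962) = Rational(-12683057, 6465)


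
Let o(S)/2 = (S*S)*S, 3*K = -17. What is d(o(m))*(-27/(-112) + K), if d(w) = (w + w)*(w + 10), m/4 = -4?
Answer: -15273764864/21 ≈ -7.2732e+8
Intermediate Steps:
K = -17/3 (K = (⅓)*(-17) = -17/3 ≈ -5.6667)
m = -16 (m = 4*(-4) = -16)
o(S) = 2*S³ (o(S) = 2*((S*S)*S) = 2*(S²*S) = 2*S³)
d(w) = 2*w*(10 + w) (d(w) = (2*w)*(10 + w) = 2*w*(10 + w))
d(o(m))*(-27/(-112) + K) = (2*(2*(-16)³)*(10 + 2*(-16)³))*(-27/(-112) - 17/3) = (2*(2*(-4096))*(10 + 2*(-4096)))*(-27*(-1/112) - 17/3) = (2*(-8192)*(10 - 8192))*(27/112 - 17/3) = (2*(-8192)*(-8182))*(-1823/336) = 134053888*(-1823/336) = -15273764864/21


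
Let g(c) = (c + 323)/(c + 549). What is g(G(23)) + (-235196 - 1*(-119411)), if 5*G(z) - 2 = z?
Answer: -32072281/277 ≈ -1.1578e+5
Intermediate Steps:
G(z) = ⅖ + z/5
g(c) = (323 + c)/(549 + c)
g(G(23)) + (-235196 - 1*(-119411)) = (323 + (⅖ + (⅕)*23))/(549 + (⅖ + (⅕)*23)) + (-235196 - 1*(-119411)) = (323 + (⅖ + 23/5))/(549 + (⅖ + 23/5)) + (-235196 + 119411) = (323 + 5)/(549 + 5) - 115785 = 328/554 - 115785 = (1/554)*328 - 115785 = 164/277 - 115785 = -32072281/277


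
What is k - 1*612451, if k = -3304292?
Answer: -3916743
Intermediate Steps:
k - 1*612451 = -3304292 - 1*612451 = -3304292 - 612451 = -3916743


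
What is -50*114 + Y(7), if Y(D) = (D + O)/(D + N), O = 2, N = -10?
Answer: -5703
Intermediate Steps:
Y(D) = (2 + D)/(-10 + D) (Y(D) = (D + 2)/(D - 10) = (2 + D)/(-10 + D))
-50*114 + Y(7) = -50*114 + (2 + 7)/(-10 + 7) = -5700 + 9/(-3) = -5700 - 1/3*9 = -5700 - 3 = -5703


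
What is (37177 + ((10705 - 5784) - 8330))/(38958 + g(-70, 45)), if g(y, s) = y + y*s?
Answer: 16884/17869 ≈ 0.94488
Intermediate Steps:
g(y, s) = y + s*y
(37177 + ((10705 - 5784) - 8330))/(38958 + g(-70, 45)) = (37177 + ((10705 - 5784) - 8330))/(38958 - 70*(1 + 45)) = (37177 + (4921 - 8330))/(38958 - 70*46) = (37177 - 3409)/(38958 - 3220) = 33768/35738 = 33768*(1/35738) = 16884/17869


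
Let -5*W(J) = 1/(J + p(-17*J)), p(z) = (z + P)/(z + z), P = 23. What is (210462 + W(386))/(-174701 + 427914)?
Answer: 5337740387806/6421991904195 ≈ 0.83117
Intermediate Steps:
p(z) = (23 + z)/(2*z) (p(z) = (z + 23)/(z + z) = (23 + z)/((2*z)) = (23 + z)*(1/(2*z)) = (23 + z)/(2*z))
W(J) = -1/(5*(J - (23 - 17*J)/(34*J))) (W(J) = -1/(5*(J + (23 - 17*J)/(2*((-17*J))))) = -1/(5*(J + (-1/(17*J))*(23 - 17*J)/2)) = -1/(5*(J - (23 - 17*J)/(34*J))))
(210462 + W(386))/(-174701 + 427914) = (210462 - 34*386/(-115 + 85*386 + 170*386²))/(-174701 + 427914) = (210462 - 34*386/(-115 + 32810 + 170*148996))/253213 = (210462 - 34*386/(-115 + 32810 + 25329320))*(1/253213) = (210462 - 34*386/25362015)*(1/253213) = (210462 - 34*386*1/25362015)*(1/253213) = (210462 - 13124/25362015)*(1/253213) = (5337740387806/25362015)*(1/253213) = 5337740387806/6421991904195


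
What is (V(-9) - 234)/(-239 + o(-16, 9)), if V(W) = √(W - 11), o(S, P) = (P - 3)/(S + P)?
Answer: 1638/1679 - 14*I*√5/1679 ≈ 0.97558 - 0.018645*I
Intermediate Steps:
o(S, P) = (-3 + P)/(P + S)
V(W) = √(-11 + W)
(V(-9) - 234)/(-239 + o(-16, 9)) = (√(-11 - 9) - 234)/(-239 + (-3 + 9)/(9 - 16)) = (√(-20) - 234)/(-239 + 6/(-7)) = (2*I*√5 - 234)/(-239 - ⅐*6) = (-234 + 2*I*√5)/(-239 - 6/7) = (-234 + 2*I*√5)/(-1679/7) = (-234 + 2*I*√5)*(-7/1679) = 1638/1679 - 14*I*√5/1679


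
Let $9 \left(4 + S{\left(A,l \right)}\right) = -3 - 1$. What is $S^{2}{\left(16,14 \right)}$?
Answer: $\frac{1600}{81} \approx 19.753$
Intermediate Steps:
$S{\left(A,l \right)} = - \frac{40}{9}$ ($S{\left(A,l \right)} = -4 + \frac{-3 - 1}{9} = -4 + \frac{1}{9} \left(-4\right) = -4 - \frac{4}{9} = - \frac{40}{9}$)
$S^{2}{\left(16,14 \right)} = \left(- \frac{40}{9}\right)^{2} = \frac{1600}{81}$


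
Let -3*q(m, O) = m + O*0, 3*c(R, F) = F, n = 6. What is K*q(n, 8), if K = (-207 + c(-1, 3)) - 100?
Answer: 612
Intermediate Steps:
c(R, F) = F/3
q(m, O) = -m/3 (q(m, O) = -(m + O*0)/3 = -(m + 0)/3 = -m/3)
K = -306 (K = (-207 + (⅓)*3) - 100 = (-207 + 1) - 100 = -206 - 100 = -306)
K*q(n, 8) = -(-102)*6 = -306*(-2) = 612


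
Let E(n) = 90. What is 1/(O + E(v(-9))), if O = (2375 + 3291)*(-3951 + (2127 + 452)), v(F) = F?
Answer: -1/7773662 ≈ -1.2864e-7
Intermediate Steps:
O = -7773752 (O = 5666*(-3951 + 2579) = 5666*(-1372) = -7773752)
1/(O + E(v(-9))) = 1/(-7773752 + 90) = 1/(-7773662) = -1/7773662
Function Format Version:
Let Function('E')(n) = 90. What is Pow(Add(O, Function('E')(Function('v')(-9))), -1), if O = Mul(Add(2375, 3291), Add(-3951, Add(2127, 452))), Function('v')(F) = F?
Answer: Rational(-1, 7773662) ≈ -1.2864e-7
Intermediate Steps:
O = -7773752 (O = Mul(5666, Add(-3951, 2579)) = Mul(5666, -1372) = -7773752)
Pow(Add(O, Function('E')(Function('v')(-9))), -1) = Pow(Add(-7773752, 90), -1) = Pow(-7773662, -1) = Rational(-1, 7773662)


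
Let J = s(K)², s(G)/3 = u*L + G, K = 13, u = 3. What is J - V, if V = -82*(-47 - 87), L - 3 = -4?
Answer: -10088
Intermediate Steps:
L = -1 (L = 3 - 4 = -1)
s(G) = -9 + 3*G (s(G) = 3*(3*(-1) + G) = 3*(-3 + G) = -9 + 3*G)
V = 10988 (V = -82*(-134) = 10988)
J = 900 (J = (-9 + 3*13)² = (-9 + 39)² = 30² = 900)
J - V = 900 - 1*10988 = 900 - 10988 = -10088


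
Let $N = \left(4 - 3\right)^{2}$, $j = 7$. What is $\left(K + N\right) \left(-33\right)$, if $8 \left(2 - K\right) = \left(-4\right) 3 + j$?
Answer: $- \frac{957}{8} \approx -119.63$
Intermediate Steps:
$K = \frac{21}{8}$ ($K = 2 - \frac{\left(-4\right) 3 + 7}{8} = 2 - \frac{-12 + 7}{8} = 2 - - \frac{5}{8} = 2 + \frac{5}{8} = \frac{21}{8} \approx 2.625$)
$N = 1$ ($N = 1^{2} = 1$)
$\left(K + N\right) \left(-33\right) = \left(\frac{21}{8} + 1\right) \left(-33\right) = \frac{29}{8} \left(-33\right) = - \frac{957}{8}$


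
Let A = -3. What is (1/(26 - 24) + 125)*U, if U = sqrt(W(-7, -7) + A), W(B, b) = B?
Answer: 251*I*sqrt(10)/2 ≈ 396.87*I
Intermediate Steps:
U = I*sqrt(10) (U = sqrt(-7 - 3) = sqrt(-10) = I*sqrt(10) ≈ 3.1623*I)
(1/(26 - 24) + 125)*U = (1/(26 - 24) + 125)*(I*sqrt(10)) = (1/2 + 125)*(I*sqrt(10)) = 251*(I*sqrt(10))/2 = 251*I*sqrt(10)/2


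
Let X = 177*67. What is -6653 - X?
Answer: -18512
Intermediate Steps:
X = 11859
-6653 - X = -6653 - 1*11859 = -6653 - 11859 = -18512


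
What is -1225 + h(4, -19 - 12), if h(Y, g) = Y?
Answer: -1221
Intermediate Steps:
-1225 + h(4, -19 - 12) = -1225 + 4 = -1221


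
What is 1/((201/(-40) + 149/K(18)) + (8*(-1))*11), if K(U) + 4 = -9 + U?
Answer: -40/2529 ≈ -0.015817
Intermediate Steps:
K(U) = -13 + U (K(U) = -4 + (-9 + U) = -13 + U)
1/((201/(-40) + 149/K(18)) + (8*(-1))*11) = 1/((201/(-40) + 149/(-13 + 18)) + (8*(-1))*11) = 1/((201*(-1/40) + 149/5) - 8*11) = 1/((-201/40 + 149*(⅕)) - 88) = 1/((-201/40 + 149/5) - 88) = 1/(991/40 - 88) = 1/(-2529/40) = -40/2529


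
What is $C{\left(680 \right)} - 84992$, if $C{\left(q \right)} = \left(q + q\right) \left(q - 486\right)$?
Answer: $178848$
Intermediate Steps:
$C{\left(q \right)} = 2 q \left(-486 + q\right)$
$C{\left(680 \right)} - 84992 = 2 \cdot 680 \left(-486 + 680\right) - 84992 = 2 \cdot 680 \cdot 194 - 84992 = 263840 - 84992 = 178848$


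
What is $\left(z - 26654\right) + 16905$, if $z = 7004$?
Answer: $-2745$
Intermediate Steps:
$\left(z - 26654\right) + 16905 = \left(7004 - 26654\right) + 16905 = -19650 + 16905 = -2745$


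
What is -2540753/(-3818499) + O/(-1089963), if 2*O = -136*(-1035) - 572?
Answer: 833890964411/1387340875179 ≈ 0.60107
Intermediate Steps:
O = 70094 (O = (-136*(-1035) - 572)/2 = (140760 - 572)/2 = (½)*140188 = 70094)
-2540753/(-3818499) + O/(-1089963) = -2540753/(-3818499) + 70094/(-1089963) = -2540753*(-1/3818499) + 70094*(-1/1089963) = 2540753/3818499 - 70094/1089963 = 833890964411/1387340875179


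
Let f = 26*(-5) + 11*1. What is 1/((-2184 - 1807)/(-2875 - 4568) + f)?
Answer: -7443/881726 ≈ -0.0084414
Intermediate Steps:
f = -119 (f = -130 + 11 = -119)
1/((-2184 - 1807)/(-2875 - 4568) + f) = 1/((-2184 - 1807)/(-2875 - 4568) - 119) = 1/(-3991/(-7443) - 119) = 1/(-3991*(-1/7443) - 119) = 1/(3991/7443 - 119) = 1/(-881726/7443) = -7443/881726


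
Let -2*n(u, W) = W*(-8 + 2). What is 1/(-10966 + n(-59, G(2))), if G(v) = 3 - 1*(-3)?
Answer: -1/10948 ≈ -9.1341e-5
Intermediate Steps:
G(v) = 6 (G(v) = 3 + 3 = 6)
n(u, W) = 3*W (n(u, W) = -W*(-8 + 2)/2 = -W*(-6)/2 = -(-3)*W = 3*W)
1/(-10966 + n(-59, G(2))) = 1/(-10966 + 3*6) = 1/(-10966 + 18) = 1/(-10948) = -1/10948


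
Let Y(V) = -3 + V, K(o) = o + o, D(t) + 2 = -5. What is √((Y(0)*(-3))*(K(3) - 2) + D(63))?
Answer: √29 ≈ 5.3852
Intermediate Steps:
D(t) = -7 (D(t) = -2 - 5 = -7)
K(o) = 2*o
√((Y(0)*(-3))*(K(3) - 2) + D(63)) = √(((-3 + 0)*(-3))*(2*3 - 2) - 7) = √((-3*(-3))*(6 - 2) - 7) = √(9*4 - 7) = √(36 - 7) = √29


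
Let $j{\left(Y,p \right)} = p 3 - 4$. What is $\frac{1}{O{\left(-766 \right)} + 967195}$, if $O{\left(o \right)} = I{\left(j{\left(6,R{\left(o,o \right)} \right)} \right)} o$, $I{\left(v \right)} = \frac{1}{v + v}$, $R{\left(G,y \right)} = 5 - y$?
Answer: $\frac{2309}{2233252872} \approx 1.0339 \cdot 10^{-6}$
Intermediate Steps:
$j{\left(Y,p \right)} = -4 + 3 p$ ($j{\left(Y,p \right)} = 3 p - 4 = -4 + 3 p$)
$I{\left(v \right)} = \frac{1}{2 v}$
$O{\left(o \right)} = \frac{o}{2 \left(11 - 3 o\right)}$ ($O{\left(o \right)} = \frac{1}{2 \left(-4 + 3 \left(5 - o\right)\right)} o = \frac{1}{2 \left(-4 - \left(-15 + 3 o\right)\right)} o = \frac{1}{2 \left(11 - 3 o\right)} o = \frac{o}{2 \left(11 - 3 o\right)}$)
$\frac{1}{O{\left(-766 \right)} + 967195} = \frac{1}{\left(-1\right) \left(-766\right) \frac{1}{-22 + 6 \left(-766\right)} + 967195} = \frac{1}{\left(-1\right) \left(-766\right) \frac{1}{-22 - 4596} + 967195} = \frac{1}{\left(-1\right) \left(-766\right) \frac{1}{-4618} + 967195} = \frac{1}{\left(-1\right) \left(-766\right) \left(- \frac{1}{4618}\right) + 967195} = \frac{1}{- \frac{383}{2309} + 967195} = \frac{1}{\frac{2233252872}{2309}} = \frac{2309}{2233252872}$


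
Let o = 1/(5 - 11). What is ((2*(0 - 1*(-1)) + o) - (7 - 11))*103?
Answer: 3605/6 ≈ 600.83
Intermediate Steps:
o = -⅙ (o = 1/(-6) = -⅙ ≈ -0.16667)
((2*(0 - 1*(-1)) + o) - (7 - 11))*103 = ((2*(0 - 1*(-1)) - ⅙) - (7 - 11))*103 = ((2*(0 + 1) - ⅙) - 1*(-4))*103 = ((2*1 - ⅙) + 4)*103 = ((2 - ⅙) + 4)*103 = (11/6 + 4)*103 = (35/6)*103 = 3605/6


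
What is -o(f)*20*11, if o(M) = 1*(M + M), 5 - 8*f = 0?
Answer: -275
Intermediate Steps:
f = 5/8 (f = 5/8 - ⅛*0 = 5/8 + 0 = 5/8 ≈ 0.62500)
o(M) = 2*M (o(M) = 1*(2*M) = 2*M)
-o(f)*20*11 = -(2*(5/8))*20*11 = -(5/4)*20*11 = -25*11 = -1*275 = -275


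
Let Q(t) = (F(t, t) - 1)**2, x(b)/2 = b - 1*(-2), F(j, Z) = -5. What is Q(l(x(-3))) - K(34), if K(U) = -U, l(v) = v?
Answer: 70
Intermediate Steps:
x(b) = 4 + 2*b (x(b) = 2*(b - 1*(-2)) = 2*(b + 2) = 2*(2 + b) = 4 + 2*b)
Q(t) = 36 (Q(t) = (-5 - 1)**2 = (-6)**2 = 36)
Q(l(x(-3))) - K(34) = 36 - (-1)*34 = 36 - 1*(-34) = 36 + 34 = 70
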